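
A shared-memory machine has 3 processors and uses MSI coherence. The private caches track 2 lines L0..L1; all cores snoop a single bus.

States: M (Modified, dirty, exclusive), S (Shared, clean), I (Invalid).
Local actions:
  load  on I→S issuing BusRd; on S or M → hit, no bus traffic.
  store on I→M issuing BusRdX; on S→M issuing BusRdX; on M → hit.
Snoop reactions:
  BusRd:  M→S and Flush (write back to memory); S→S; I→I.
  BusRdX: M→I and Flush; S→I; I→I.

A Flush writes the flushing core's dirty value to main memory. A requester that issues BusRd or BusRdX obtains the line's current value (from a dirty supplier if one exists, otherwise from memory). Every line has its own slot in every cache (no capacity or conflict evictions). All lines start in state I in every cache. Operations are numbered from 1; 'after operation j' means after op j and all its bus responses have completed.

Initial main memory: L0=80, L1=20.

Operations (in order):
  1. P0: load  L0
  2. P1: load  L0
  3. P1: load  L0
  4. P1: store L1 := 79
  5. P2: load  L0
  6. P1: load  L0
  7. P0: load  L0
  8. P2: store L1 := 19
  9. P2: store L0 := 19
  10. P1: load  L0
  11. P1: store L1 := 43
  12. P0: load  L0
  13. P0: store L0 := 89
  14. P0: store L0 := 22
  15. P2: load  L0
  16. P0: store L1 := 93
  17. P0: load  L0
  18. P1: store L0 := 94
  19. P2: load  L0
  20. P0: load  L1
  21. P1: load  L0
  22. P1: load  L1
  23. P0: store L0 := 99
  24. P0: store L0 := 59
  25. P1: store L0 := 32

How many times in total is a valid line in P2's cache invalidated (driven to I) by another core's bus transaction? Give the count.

invalidations = 4

step 1: P0: load  L0  ⟶  SII  (L0)  txn=BusRd  M[L0]=80
step 2: P1: load  L0  ⟶  SSI  (L0)  txn=BusRd  M[L0]=80
step 3: P1: load  L0  ⟶  SSI  (L0)  txn=∅  M[L0]=80
step 4: P1: store L1 := 79  ⟶  IMI  (L1)  txn=BusRdX  M[L1]=20
step 5: P2: load  L0  ⟶  SSS  (L0)  txn=BusRd  M[L0]=80
step 6: P1: load  L0  ⟶  SSS  (L0)  txn=∅  M[L0]=80
step 7: P0: load  L0  ⟶  SSS  (L0)  txn=∅  M[L0]=80
step 8: P2: store L1 := 19  ⟶  IIM  (L1)  txn=BusRdX+Flush  M[L1]=79
step 9: P2: store L0 := 19  ⟶  IIM  (L0)  txn=BusRdX  M[L0]=80
step 10: P1: load  L0  ⟶  ISS  (L0)  txn=BusRd+Flush  M[L0]=19
step 11: P1: store L1 := 43  ⟶  IMI  (L1)  txn=BusRdX+Flush  M[L1]=19
step 12: P0: load  L0  ⟶  SSS  (L0)  txn=BusRd  M[L0]=19
step 13: P0: store L0 := 89  ⟶  MII  (L0)  txn=BusRdX  M[L0]=19
step 14: P0: store L0 := 22  ⟶  MII  (L0)  txn=∅  M[L0]=19
step 15: P2: load  L0  ⟶  SIS  (L0)  txn=BusRd+Flush  M[L0]=22
step 16: P0: store L1 := 93  ⟶  MII  (L1)  txn=BusRdX+Flush  M[L1]=43
step 17: P0: load  L0  ⟶  SIS  (L0)  txn=∅  M[L0]=22
step 18: P1: store L0 := 94  ⟶  IMI  (L0)  txn=BusRdX  M[L0]=22
step 19: P2: load  L0  ⟶  ISS  (L0)  txn=BusRd+Flush  M[L0]=94
step 20: P0: load  L1  ⟶  MII  (L1)  txn=∅  M[L1]=43
step 21: P1: load  L0  ⟶  ISS  (L0)  txn=∅  M[L0]=94
step 22: P1: load  L1  ⟶  SSI  (L1)  txn=BusRd+Flush  M[L1]=93
step 23: P0: store L0 := 99  ⟶  MII  (L0)  txn=BusRdX  M[L0]=94
step 24: P0: store L0 := 59  ⟶  MII  (L0)  txn=∅  M[L0]=94
step 25: P1: store L0 := 32  ⟶  IMI  (L0)  txn=BusRdX+Flush  M[L0]=59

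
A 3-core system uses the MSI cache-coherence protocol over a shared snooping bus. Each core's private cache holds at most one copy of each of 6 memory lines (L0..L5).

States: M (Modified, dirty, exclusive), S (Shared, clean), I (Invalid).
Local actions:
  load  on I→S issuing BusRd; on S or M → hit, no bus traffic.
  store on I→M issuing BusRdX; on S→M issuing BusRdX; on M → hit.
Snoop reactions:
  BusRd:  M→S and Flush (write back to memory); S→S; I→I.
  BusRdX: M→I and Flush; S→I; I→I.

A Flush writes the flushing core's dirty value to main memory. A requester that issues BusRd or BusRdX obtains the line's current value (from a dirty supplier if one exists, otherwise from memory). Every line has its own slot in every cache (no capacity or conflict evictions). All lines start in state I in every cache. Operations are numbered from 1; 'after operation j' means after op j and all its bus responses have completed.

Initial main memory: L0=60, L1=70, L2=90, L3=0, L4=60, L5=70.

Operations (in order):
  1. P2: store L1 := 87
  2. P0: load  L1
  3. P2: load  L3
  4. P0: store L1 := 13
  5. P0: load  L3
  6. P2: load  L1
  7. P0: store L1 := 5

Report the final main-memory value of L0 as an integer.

1. P2: store L1 := 87  bus=[BusRdX]  L1: P0=I P1=I P2=M  mem[L1]=70
2. P0: load  L1  bus=[BusRd,Flush]  L1: P0=S P1=I P2=S  mem[L1]=87
3. P2: load  L3  bus=[BusRd]  L3: P0=I P1=I P2=S  mem[L3]=0
4. P0: store L1 := 13  bus=[BusRdX]  L1: P0=M P1=I P2=I  mem[L1]=87
5. P0: load  L3  bus=[BusRd]  L3: P0=S P1=I P2=S  mem[L3]=0
6. P2: load  L1  bus=[BusRd,Flush]  L1: P0=S P1=I P2=S  mem[L1]=13
7. P0: store L1 := 5  bus=[BusRdX]  L1: P0=M P1=I P2=I  mem[L1]=13

memory[L0] = 60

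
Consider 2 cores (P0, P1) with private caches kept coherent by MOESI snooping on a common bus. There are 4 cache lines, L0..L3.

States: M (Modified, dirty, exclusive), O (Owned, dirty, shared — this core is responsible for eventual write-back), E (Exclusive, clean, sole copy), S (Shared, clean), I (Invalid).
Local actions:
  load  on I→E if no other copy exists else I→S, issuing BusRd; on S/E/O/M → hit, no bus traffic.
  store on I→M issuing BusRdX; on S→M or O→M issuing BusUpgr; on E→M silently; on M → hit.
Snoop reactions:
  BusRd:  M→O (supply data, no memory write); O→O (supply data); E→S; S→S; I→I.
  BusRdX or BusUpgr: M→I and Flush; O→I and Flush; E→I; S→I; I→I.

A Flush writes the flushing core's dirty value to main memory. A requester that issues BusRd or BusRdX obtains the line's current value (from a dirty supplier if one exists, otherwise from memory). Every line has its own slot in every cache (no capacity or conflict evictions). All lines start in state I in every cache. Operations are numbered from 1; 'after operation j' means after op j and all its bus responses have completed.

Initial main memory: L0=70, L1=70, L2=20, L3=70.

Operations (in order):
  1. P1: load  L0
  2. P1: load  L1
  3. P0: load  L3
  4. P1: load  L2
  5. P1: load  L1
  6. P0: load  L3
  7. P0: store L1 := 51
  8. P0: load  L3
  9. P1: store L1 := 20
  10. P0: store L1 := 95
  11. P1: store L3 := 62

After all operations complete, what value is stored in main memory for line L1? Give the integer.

memory[L1] = 20

step 1: P1: load  L0  ⟶  IE  (L0)  txn=BusRd  M[L0]=70
step 2: P1: load  L1  ⟶  IE  (L1)  txn=BusRd  M[L1]=70
step 3: P0: load  L3  ⟶  EI  (L3)  txn=BusRd  M[L3]=70
step 4: P1: load  L2  ⟶  IE  (L2)  txn=BusRd  M[L2]=20
step 5: P1: load  L1  ⟶  IE  (L1)  txn=∅  M[L1]=70
step 6: P0: load  L3  ⟶  EI  (L3)  txn=∅  M[L3]=70
step 7: P0: store L1 := 51  ⟶  MI  (L1)  txn=BusRdX  M[L1]=70
step 8: P0: load  L3  ⟶  EI  (L3)  txn=∅  M[L3]=70
step 9: P1: store L1 := 20  ⟶  IM  (L1)  txn=BusRdX+Flush  M[L1]=51
step 10: P0: store L1 := 95  ⟶  MI  (L1)  txn=BusRdX+Flush  M[L1]=20
step 11: P1: store L3 := 62  ⟶  IM  (L3)  txn=BusRdX  M[L3]=70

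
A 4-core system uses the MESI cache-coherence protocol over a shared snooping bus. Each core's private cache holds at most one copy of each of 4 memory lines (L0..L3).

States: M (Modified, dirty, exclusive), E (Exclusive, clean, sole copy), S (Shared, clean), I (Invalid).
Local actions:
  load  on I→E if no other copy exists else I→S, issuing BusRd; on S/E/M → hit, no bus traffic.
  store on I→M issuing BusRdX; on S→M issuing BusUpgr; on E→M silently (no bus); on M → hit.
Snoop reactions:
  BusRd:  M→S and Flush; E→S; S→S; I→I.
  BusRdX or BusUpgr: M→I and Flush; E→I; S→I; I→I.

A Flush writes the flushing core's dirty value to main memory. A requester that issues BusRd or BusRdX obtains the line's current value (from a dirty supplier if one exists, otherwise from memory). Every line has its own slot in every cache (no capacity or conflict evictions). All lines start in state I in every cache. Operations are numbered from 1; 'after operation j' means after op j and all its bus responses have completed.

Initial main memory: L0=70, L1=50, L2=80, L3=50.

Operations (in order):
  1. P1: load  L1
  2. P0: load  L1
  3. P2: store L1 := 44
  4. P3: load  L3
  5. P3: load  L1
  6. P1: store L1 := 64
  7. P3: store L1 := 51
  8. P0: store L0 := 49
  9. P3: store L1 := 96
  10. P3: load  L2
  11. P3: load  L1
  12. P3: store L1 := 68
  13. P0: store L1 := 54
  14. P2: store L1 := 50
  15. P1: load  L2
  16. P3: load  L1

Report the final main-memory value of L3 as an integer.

1. P1: load  L1  bus=[BusRd]  L1: P0=I P1=E P2=I P3=I  mem[L1]=50
2. P0: load  L1  bus=[BusRd]  L1: P0=S P1=S P2=I P3=I  mem[L1]=50
3. P2: store L1 := 44  bus=[BusRdX]  L1: P0=I P1=I P2=M P3=I  mem[L1]=50
4. P3: load  L3  bus=[BusRd]  L3: P0=I P1=I P2=I P3=E  mem[L3]=50
5. P3: load  L1  bus=[BusRd,Flush]  L1: P0=I P1=I P2=S P3=S  mem[L1]=44
6. P1: store L1 := 64  bus=[BusRdX]  L1: P0=I P1=M P2=I P3=I  mem[L1]=44
7. P3: store L1 := 51  bus=[BusRdX,Flush]  L1: P0=I P1=I P2=I P3=M  mem[L1]=64
8. P0: store L0 := 49  bus=[BusRdX]  L0: P0=M P1=I P2=I P3=I  mem[L0]=70
9. P3: store L1 := 96  bus=[-]  L1: P0=I P1=I P2=I P3=M  mem[L1]=64
10. P3: load  L2  bus=[BusRd]  L2: P0=I P1=I P2=I P3=E  mem[L2]=80
11. P3: load  L1  bus=[-]  L1: P0=I P1=I P2=I P3=M  mem[L1]=64
12. P3: store L1 := 68  bus=[-]  L1: P0=I P1=I P2=I P3=M  mem[L1]=64
13. P0: store L1 := 54  bus=[BusRdX,Flush]  L1: P0=M P1=I P2=I P3=I  mem[L1]=68
14. P2: store L1 := 50  bus=[BusRdX,Flush]  L1: P0=I P1=I P2=M P3=I  mem[L1]=54
15. P1: load  L2  bus=[BusRd]  L2: P0=I P1=S P2=I P3=S  mem[L2]=80
16. P3: load  L1  bus=[BusRd,Flush]  L1: P0=I P1=I P2=S P3=S  mem[L1]=50

memory[L3] = 50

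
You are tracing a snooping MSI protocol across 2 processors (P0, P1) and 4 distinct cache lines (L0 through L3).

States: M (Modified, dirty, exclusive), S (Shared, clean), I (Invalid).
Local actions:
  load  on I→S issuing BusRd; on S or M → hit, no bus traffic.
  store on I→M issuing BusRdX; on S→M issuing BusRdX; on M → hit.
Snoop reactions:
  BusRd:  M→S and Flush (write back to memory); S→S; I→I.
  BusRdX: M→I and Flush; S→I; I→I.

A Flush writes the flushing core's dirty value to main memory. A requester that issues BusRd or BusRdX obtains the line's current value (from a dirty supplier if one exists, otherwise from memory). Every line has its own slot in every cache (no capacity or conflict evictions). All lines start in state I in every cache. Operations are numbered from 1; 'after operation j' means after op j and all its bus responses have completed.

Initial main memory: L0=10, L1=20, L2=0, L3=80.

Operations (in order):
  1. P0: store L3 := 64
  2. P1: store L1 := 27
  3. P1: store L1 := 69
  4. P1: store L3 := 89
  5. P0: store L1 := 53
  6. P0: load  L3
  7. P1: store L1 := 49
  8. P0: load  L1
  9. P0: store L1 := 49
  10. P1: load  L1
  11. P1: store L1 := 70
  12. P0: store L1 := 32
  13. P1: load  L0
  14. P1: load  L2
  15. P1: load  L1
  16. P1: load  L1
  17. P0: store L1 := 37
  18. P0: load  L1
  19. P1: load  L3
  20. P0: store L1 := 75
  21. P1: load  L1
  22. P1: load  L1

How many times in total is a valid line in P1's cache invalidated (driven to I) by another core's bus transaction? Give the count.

invalidations = 4

1. P0: store L3 := 64  bus=[BusRdX]  L3: P0=M P1=I  mem[L3]=80
2. P1: store L1 := 27  bus=[BusRdX]  L1: P0=I P1=M  mem[L1]=20
3. P1: store L1 := 69  bus=[-]  L1: P0=I P1=M  mem[L1]=20
4. P1: store L3 := 89  bus=[BusRdX,Flush]  L3: P0=I P1=M  mem[L3]=64
5. P0: store L1 := 53  bus=[BusRdX,Flush]  L1: P0=M P1=I  mem[L1]=69
6. P0: load  L3  bus=[BusRd,Flush]  L3: P0=S P1=S  mem[L3]=89
7. P1: store L1 := 49  bus=[BusRdX,Flush]  L1: P0=I P1=M  mem[L1]=53
8. P0: load  L1  bus=[BusRd,Flush]  L1: P0=S P1=S  mem[L1]=49
9. P0: store L1 := 49  bus=[BusRdX]  L1: P0=M P1=I  mem[L1]=49
10. P1: load  L1  bus=[BusRd,Flush]  L1: P0=S P1=S  mem[L1]=49
11. P1: store L1 := 70  bus=[BusRdX]  L1: P0=I P1=M  mem[L1]=49
12. P0: store L1 := 32  bus=[BusRdX,Flush]  L1: P0=M P1=I  mem[L1]=70
13. P1: load  L0  bus=[BusRd]  L0: P0=I P1=S  mem[L0]=10
14. P1: load  L2  bus=[BusRd]  L2: P0=I P1=S  mem[L2]=0
15. P1: load  L1  bus=[BusRd,Flush]  L1: P0=S P1=S  mem[L1]=32
16. P1: load  L1  bus=[-]  L1: P0=S P1=S  mem[L1]=32
17. P0: store L1 := 37  bus=[BusRdX]  L1: P0=M P1=I  mem[L1]=32
18. P0: load  L1  bus=[-]  L1: P0=M P1=I  mem[L1]=32
19. P1: load  L3  bus=[-]  L3: P0=S P1=S  mem[L3]=89
20. P0: store L1 := 75  bus=[-]  L1: P0=M P1=I  mem[L1]=32
21. P1: load  L1  bus=[BusRd,Flush]  L1: P0=S P1=S  mem[L1]=75
22. P1: load  L1  bus=[-]  L1: P0=S P1=S  mem[L1]=75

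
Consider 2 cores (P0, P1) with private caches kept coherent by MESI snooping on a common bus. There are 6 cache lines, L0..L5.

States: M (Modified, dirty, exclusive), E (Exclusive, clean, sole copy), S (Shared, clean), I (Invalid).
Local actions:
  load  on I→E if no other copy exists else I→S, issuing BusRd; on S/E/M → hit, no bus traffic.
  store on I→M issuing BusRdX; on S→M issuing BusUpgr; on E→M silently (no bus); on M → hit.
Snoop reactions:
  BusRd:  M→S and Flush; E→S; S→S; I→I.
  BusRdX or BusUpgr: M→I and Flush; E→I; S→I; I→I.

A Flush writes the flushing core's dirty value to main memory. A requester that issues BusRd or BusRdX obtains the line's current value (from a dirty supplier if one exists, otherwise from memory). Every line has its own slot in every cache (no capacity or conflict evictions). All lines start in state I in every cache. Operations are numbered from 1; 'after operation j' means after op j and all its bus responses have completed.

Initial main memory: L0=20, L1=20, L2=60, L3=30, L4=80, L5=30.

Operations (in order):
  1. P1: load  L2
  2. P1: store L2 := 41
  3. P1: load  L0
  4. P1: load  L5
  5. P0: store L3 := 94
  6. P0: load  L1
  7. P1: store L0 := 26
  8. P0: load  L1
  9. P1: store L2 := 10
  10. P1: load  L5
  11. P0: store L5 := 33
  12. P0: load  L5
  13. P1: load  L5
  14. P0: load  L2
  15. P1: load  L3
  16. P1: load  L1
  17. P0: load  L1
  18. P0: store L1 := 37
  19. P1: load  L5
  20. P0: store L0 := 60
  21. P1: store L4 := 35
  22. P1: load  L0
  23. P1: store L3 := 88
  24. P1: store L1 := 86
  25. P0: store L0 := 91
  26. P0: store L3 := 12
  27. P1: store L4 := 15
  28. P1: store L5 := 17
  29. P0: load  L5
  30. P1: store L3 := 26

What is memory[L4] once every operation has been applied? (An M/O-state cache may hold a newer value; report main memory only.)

memory[L4] = 80

  op1 P1: load  L2 → I/E on L2; bus BusRd; mem=60
  op2 P1: store L2 := 41 → I/M on L2; bus (none); mem=60
  op3 P1: load  L0 → I/E on L0; bus BusRd; mem=20
  op4 P1: load  L5 → I/E on L5; bus BusRd; mem=30
  op5 P0: store L3 := 94 → M/I on L3; bus BusRdX; mem=30
  op6 P0: load  L1 → E/I on L1; bus BusRd; mem=20
  op7 P1: store L0 := 26 → I/M on L0; bus (none); mem=20
  op8 P0: load  L1 → E/I on L1; bus (none); mem=20
  op9 P1: store L2 := 10 → I/M on L2; bus (none); mem=60
  op10 P1: load  L5 → I/E on L5; bus (none); mem=30
  op11 P0: store L5 := 33 → M/I on L5; bus BusRdX; mem=30
  op12 P0: load  L5 → M/I on L5; bus (none); mem=30
  op13 P1: load  L5 → S/S on L5; bus BusRd Flush; mem=33
  op14 P0: load  L2 → S/S on L2; bus BusRd Flush; mem=10
  op15 P1: load  L3 → S/S on L3; bus BusRd Flush; mem=94
  op16 P1: load  L1 → S/S on L1; bus BusRd; mem=20
  op17 P0: load  L1 → S/S on L1; bus (none); mem=20
  op18 P0: store L1 := 37 → M/I on L1; bus BusUpgr; mem=20
  op19 P1: load  L5 → S/S on L5; bus (none); mem=33
  op20 P0: store L0 := 60 → M/I on L0; bus BusRdX Flush; mem=26
  op21 P1: store L4 := 35 → I/M on L4; bus BusRdX; mem=80
  op22 P1: load  L0 → S/S on L0; bus BusRd Flush; mem=60
  op23 P1: store L3 := 88 → I/M on L3; bus BusUpgr; mem=94
  op24 P1: store L1 := 86 → I/M on L1; bus BusRdX Flush; mem=37
  op25 P0: store L0 := 91 → M/I on L0; bus BusUpgr; mem=60
  op26 P0: store L3 := 12 → M/I on L3; bus BusRdX Flush; mem=88
  op27 P1: store L4 := 15 → I/M on L4; bus (none); mem=80
  op28 P1: store L5 := 17 → I/M on L5; bus BusUpgr; mem=33
  op29 P0: load  L5 → S/S on L5; bus BusRd Flush; mem=17
  op30 P1: store L3 := 26 → I/M on L3; bus BusRdX Flush; mem=12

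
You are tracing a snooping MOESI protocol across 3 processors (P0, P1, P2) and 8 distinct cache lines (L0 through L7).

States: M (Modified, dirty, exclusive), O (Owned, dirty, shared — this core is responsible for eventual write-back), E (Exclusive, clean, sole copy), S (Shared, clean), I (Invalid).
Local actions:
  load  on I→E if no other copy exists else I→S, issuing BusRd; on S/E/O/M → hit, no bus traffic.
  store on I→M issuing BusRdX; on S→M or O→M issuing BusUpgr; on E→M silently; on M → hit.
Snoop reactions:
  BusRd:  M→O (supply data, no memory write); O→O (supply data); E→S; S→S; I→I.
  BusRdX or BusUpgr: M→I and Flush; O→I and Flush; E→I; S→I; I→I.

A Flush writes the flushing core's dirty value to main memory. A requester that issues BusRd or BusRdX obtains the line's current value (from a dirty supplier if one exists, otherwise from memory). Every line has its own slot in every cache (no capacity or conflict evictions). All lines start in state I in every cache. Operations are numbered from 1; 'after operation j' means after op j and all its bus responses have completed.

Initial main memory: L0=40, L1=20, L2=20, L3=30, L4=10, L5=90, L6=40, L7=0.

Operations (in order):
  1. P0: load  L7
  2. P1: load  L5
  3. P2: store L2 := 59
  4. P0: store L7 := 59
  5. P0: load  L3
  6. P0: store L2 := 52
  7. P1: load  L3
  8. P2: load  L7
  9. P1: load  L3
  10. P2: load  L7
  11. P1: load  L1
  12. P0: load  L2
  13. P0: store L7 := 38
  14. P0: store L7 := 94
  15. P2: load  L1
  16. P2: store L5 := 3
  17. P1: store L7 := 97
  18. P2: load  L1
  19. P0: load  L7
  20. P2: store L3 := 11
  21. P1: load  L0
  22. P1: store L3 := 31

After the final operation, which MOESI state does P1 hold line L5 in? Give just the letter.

state = I

  op1 P0: load  L7 → E/I/I on L7; bus BusRd; mem=0
  op2 P1: load  L5 → I/E/I on L5; bus BusRd; mem=90
  op3 P2: store L2 := 59 → I/I/M on L2; bus BusRdX; mem=20
  op4 P0: store L7 := 59 → M/I/I on L7; bus (none); mem=0
  op5 P0: load  L3 → E/I/I on L3; bus BusRd; mem=30
  op6 P0: store L2 := 52 → M/I/I on L2; bus BusRdX Flush; mem=59
  op7 P1: load  L3 → S/S/I on L3; bus BusRd; mem=30
  op8 P2: load  L7 → O/I/S on L7; bus BusRd; mem=0
  op9 P1: load  L3 → S/S/I on L3; bus (none); mem=30
  op10 P2: load  L7 → O/I/S on L7; bus (none); mem=0
  op11 P1: load  L1 → I/E/I on L1; bus BusRd; mem=20
  op12 P0: load  L2 → M/I/I on L2; bus (none); mem=59
  op13 P0: store L7 := 38 → M/I/I on L7; bus BusUpgr; mem=0
  op14 P0: store L7 := 94 → M/I/I on L7; bus (none); mem=0
  op15 P2: load  L1 → I/S/S on L1; bus BusRd; mem=20
  op16 P2: store L5 := 3 → I/I/M on L5; bus BusRdX; mem=90
  op17 P1: store L7 := 97 → I/M/I on L7; bus BusRdX Flush; mem=94
  op18 P2: load  L1 → I/S/S on L1; bus (none); mem=20
  op19 P0: load  L7 → S/O/I on L7; bus BusRd; mem=94
  op20 P2: store L3 := 11 → I/I/M on L3; bus BusRdX; mem=30
  op21 P1: load  L0 → I/E/I on L0; bus BusRd; mem=40
  op22 P1: store L3 := 31 → I/M/I on L3; bus BusRdX Flush; mem=11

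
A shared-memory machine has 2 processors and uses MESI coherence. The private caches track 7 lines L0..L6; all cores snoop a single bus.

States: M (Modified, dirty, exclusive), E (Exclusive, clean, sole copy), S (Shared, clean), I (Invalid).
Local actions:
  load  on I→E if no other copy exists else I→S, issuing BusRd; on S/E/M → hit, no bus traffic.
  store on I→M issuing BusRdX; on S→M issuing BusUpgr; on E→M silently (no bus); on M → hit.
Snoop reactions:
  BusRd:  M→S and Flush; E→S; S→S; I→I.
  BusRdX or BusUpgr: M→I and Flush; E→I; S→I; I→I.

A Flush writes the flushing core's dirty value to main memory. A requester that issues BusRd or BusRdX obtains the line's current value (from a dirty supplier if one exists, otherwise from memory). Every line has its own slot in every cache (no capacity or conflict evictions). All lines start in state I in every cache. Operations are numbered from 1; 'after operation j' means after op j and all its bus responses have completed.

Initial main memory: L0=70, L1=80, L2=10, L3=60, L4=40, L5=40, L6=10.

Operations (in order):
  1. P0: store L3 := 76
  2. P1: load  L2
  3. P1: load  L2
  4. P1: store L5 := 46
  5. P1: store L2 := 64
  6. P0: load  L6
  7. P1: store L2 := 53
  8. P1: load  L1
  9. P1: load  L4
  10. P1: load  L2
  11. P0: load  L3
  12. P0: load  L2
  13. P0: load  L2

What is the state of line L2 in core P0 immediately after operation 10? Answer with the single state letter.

state = I

  op1 P0: store L3 := 76 → M/I on L3; bus BusRdX; mem=60
  op2 P1: load  L2 → I/E on L2; bus BusRd; mem=10
  op3 P1: load  L2 → I/E on L2; bus (none); mem=10
  op4 P1: store L5 := 46 → I/M on L5; bus BusRdX; mem=40
  op5 P1: store L2 := 64 → I/M on L2; bus (none); mem=10
  op6 P0: load  L6 → E/I on L6; bus BusRd; mem=10
  op7 P1: store L2 := 53 → I/M on L2; bus (none); mem=10
  op8 P1: load  L1 → I/E on L1; bus BusRd; mem=80
  op9 P1: load  L4 → I/E on L4; bus BusRd; mem=40
  op10 P1: load  L2 → I/M on L2; bus (none); mem=10
  op11 P0: load  L3 → M/I on L3; bus (none); mem=60
  op12 P0: load  L2 → S/S on L2; bus BusRd Flush; mem=53
  op13 P0: load  L2 → S/S on L2; bus (none); mem=53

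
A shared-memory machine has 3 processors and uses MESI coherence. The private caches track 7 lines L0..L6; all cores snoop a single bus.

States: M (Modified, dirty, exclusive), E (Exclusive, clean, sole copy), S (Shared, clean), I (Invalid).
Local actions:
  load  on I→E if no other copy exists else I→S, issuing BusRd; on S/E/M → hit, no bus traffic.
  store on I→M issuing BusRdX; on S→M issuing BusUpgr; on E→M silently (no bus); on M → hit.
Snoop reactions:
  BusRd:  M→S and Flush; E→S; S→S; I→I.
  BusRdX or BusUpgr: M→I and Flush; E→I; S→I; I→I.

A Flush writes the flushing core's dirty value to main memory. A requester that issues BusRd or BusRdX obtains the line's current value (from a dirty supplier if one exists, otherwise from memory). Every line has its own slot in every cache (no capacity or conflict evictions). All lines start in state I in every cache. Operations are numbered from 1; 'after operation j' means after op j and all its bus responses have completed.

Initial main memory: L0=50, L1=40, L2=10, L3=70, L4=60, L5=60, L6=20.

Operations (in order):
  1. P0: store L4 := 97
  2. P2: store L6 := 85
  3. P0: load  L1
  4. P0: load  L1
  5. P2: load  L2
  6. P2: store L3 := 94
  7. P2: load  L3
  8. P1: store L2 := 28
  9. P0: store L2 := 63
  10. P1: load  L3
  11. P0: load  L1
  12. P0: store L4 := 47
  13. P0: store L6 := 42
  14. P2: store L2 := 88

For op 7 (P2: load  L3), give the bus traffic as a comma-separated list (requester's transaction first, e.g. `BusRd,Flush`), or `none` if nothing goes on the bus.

[1] P0: store L4 := 97 | P0:M(97), P1:I, P2:I | bus: BusRdX
[2] P2: store L6 := 85 | P0:I, P1:I, P2:M(85) | bus: BusRdX
[3] P0: load  L1 | P0:E(40), P1:I, P2:I | bus: BusRd
[4] P0: load  L1 | P0:E(40), P1:I, P2:I | bus: none
[5] P2: load  L2 | P0:I, P1:I, P2:E(10) | bus: BusRd
[6] P2: store L3 := 94 | P0:I, P1:I, P2:M(94) | bus: BusRdX
[7] P2: load  L3 | P0:I, P1:I, P2:M(94) | bus: none
[8] P1: store L2 := 28 | P0:I, P1:M(28), P2:I | bus: BusRdX
[9] P0: store L2 := 63 | P0:M(63), P1:I, P2:I | bus: BusRdX,Flush
[10] P1: load  L3 | P0:I, P1:S(94), P2:S(94) | bus: BusRd,Flush
[11] P0: load  L1 | P0:E(40), P1:I, P2:I | bus: none
[12] P0: store L4 := 47 | P0:M(47), P1:I, P2:I | bus: none
[13] P0: store L6 := 42 | P0:M(42), P1:I, P2:I | bus: BusRdX,Flush
[14] P2: store L2 := 88 | P0:I, P1:I, P2:M(88) | bus: BusRdX,Flush

bus = none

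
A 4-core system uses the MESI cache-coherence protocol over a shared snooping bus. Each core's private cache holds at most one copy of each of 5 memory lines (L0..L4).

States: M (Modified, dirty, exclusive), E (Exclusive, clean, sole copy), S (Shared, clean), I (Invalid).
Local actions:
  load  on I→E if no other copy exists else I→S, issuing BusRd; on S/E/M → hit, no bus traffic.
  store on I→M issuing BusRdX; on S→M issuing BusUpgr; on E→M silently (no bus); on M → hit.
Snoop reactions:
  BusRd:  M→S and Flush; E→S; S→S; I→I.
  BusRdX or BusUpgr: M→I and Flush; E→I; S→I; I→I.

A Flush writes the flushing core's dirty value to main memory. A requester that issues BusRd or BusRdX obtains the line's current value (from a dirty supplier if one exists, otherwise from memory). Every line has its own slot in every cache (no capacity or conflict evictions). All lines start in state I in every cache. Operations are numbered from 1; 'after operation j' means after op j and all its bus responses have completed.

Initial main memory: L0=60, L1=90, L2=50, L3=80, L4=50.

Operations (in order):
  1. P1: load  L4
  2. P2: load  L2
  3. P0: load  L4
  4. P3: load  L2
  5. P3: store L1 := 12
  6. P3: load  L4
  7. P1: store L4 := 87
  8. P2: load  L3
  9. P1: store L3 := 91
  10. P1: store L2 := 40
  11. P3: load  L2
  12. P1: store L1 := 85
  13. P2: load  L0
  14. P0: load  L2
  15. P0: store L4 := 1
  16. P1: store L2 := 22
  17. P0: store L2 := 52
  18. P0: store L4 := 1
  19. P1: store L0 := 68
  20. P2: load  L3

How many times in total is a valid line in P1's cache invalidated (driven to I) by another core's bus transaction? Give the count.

step 1: P1: load  L4  ⟶  IEII  (L4)  txn=BusRd  M[L4]=50
step 2: P2: load  L2  ⟶  IIEI  (L2)  txn=BusRd  M[L2]=50
step 3: P0: load  L4  ⟶  SSII  (L4)  txn=BusRd  M[L4]=50
step 4: P3: load  L2  ⟶  IISS  (L2)  txn=BusRd  M[L2]=50
step 5: P3: store L1 := 12  ⟶  IIIM  (L1)  txn=BusRdX  M[L1]=90
step 6: P3: load  L4  ⟶  SSIS  (L4)  txn=BusRd  M[L4]=50
step 7: P1: store L4 := 87  ⟶  IMII  (L4)  txn=BusUpgr  M[L4]=50
step 8: P2: load  L3  ⟶  IIEI  (L3)  txn=BusRd  M[L3]=80
step 9: P1: store L3 := 91  ⟶  IMII  (L3)  txn=BusRdX  M[L3]=80
step 10: P1: store L2 := 40  ⟶  IMII  (L2)  txn=BusRdX  M[L2]=50
step 11: P3: load  L2  ⟶  ISIS  (L2)  txn=BusRd+Flush  M[L2]=40
step 12: P1: store L1 := 85  ⟶  IMII  (L1)  txn=BusRdX+Flush  M[L1]=12
step 13: P2: load  L0  ⟶  IIEI  (L0)  txn=BusRd  M[L0]=60
step 14: P0: load  L2  ⟶  SSIS  (L2)  txn=BusRd  M[L2]=40
step 15: P0: store L4 := 1  ⟶  MIII  (L4)  txn=BusRdX+Flush  M[L4]=87
step 16: P1: store L2 := 22  ⟶  IMII  (L2)  txn=BusUpgr  M[L2]=40
step 17: P0: store L2 := 52  ⟶  MIII  (L2)  txn=BusRdX+Flush  M[L2]=22
step 18: P0: store L4 := 1  ⟶  MIII  (L4)  txn=∅  M[L4]=87
step 19: P1: store L0 := 68  ⟶  IMII  (L0)  txn=BusRdX  M[L0]=60
step 20: P2: load  L3  ⟶  ISSI  (L3)  txn=BusRd+Flush  M[L3]=91

invalidations = 2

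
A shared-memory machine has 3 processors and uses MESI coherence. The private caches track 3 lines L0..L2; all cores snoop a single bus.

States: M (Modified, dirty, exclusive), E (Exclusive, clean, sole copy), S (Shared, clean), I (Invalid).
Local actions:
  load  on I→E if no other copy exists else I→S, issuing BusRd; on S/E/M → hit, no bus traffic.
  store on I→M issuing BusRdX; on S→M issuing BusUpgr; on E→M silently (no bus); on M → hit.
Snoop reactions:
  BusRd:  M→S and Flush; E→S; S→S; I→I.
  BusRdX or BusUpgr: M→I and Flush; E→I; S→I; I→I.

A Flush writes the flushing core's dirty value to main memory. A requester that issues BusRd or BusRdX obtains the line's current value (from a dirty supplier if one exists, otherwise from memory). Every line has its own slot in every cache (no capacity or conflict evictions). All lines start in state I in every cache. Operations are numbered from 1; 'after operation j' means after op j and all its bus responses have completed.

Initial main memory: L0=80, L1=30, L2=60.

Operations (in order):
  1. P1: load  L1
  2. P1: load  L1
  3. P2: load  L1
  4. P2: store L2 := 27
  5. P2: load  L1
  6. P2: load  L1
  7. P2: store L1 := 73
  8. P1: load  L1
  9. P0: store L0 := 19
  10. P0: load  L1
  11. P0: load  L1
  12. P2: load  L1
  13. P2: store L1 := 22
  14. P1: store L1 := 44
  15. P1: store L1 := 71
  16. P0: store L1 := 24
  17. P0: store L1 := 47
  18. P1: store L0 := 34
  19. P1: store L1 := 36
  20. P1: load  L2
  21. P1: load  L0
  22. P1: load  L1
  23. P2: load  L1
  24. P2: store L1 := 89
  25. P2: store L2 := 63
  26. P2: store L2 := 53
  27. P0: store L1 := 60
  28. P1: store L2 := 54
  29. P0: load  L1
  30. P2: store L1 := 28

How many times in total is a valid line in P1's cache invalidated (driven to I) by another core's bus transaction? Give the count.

[1] P1: load  L1 | P0:I, P1:E(30), P2:I | bus: BusRd
[2] P1: load  L1 | P0:I, P1:E(30), P2:I | bus: none
[3] P2: load  L1 | P0:I, P1:S(30), P2:S(30) | bus: BusRd
[4] P2: store L2 := 27 | P0:I, P1:I, P2:M(27) | bus: BusRdX
[5] P2: load  L1 | P0:I, P1:S(30), P2:S(30) | bus: none
[6] P2: load  L1 | P0:I, P1:S(30), P2:S(30) | bus: none
[7] P2: store L1 := 73 | P0:I, P1:I, P2:M(73) | bus: BusUpgr
[8] P1: load  L1 | P0:I, P1:S(73), P2:S(73) | bus: BusRd,Flush
[9] P0: store L0 := 19 | P0:M(19), P1:I, P2:I | bus: BusRdX
[10] P0: load  L1 | P0:S(73), P1:S(73), P2:S(73) | bus: BusRd
[11] P0: load  L1 | P0:S(73), P1:S(73), P2:S(73) | bus: none
[12] P2: load  L1 | P0:S(73), P1:S(73), P2:S(73) | bus: none
[13] P2: store L1 := 22 | P0:I, P1:I, P2:M(22) | bus: BusUpgr
[14] P1: store L1 := 44 | P0:I, P1:M(44), P2:I | bus: BusRdX,Flush
[15] P1: store L1 := 71 | P0:I, P1:M(71), P2:I | bus: none
[16] P0: store L1 := 24 | P0:M(24), P1:I, P2:I | bus: BusRdX,Flush
[17] P0: store L1 := 47 | P0:M(47), P1:I, P2:I | bus: none
[18] P1: store L0 := 34 | P0:I, P1:M(34), P2:I | bus: BusRdX,Flush
[19] P1: store L1 := 36 | P0:I, P1:M(36), P2:I | bus: BusRdX,Flush
[20] P1: load  L2 | P0:I, P1:S(27), P2:S(27) | bus: BusRd,Flush
[21] P1: load  L0 | P0:I, P1:M(34), P2:I | bus: none
[22] P1: load  L1 | P0:I, P1:M(36), P2:I | bus: none
[23] P2: load  L1 | P0:I, P1:S(36), P2:S(36) | bus: BusRd,Flush
[24] P2: store L1 := 89 | P0:I, P1:I, P2:M(89) | bus: BusUpgr
[25] P2: store L2 := 63 | P0:I, P1:I, P2:M(63) | bus: BusUpgr
[26] P2: store L2 := 53 | P0:I, P1:I, P2:M(53) | bus: none
[27] P0: store L1 := 60 | P0:M(60), P1:I, P2:I | bus: BusRdX,Flush
[28] P1: store L2 := 54 | P0:I, P1:M(54), P2:I | bus: BusRdX,Flush
[29] P0: load  L1 | P0:M(60), P1:I, P2:I | bus: none
[30] P2: store L1 := 28 | P0:I, P1:I, P2:M(28) | bus: BusRdX,Flush

invalidations = 5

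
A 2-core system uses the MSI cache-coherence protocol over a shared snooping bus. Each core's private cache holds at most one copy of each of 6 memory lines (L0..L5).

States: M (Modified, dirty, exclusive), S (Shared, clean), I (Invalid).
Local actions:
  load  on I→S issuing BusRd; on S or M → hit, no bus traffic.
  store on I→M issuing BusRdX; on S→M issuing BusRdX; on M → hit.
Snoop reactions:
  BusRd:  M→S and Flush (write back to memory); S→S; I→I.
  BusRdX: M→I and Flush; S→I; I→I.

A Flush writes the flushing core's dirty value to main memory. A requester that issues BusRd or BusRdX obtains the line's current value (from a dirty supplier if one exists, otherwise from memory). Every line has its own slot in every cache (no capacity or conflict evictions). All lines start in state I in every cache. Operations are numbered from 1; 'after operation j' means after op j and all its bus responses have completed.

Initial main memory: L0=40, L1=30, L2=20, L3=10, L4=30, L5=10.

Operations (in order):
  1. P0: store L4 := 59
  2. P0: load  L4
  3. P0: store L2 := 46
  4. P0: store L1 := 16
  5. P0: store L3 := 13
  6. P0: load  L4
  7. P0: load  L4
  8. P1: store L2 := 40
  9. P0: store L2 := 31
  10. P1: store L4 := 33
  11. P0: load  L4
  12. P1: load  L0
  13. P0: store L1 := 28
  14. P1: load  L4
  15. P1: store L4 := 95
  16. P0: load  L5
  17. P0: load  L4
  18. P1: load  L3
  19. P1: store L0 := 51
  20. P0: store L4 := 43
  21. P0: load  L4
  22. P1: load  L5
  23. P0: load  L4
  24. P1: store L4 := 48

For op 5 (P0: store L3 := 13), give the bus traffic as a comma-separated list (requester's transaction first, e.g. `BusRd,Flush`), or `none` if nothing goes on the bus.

[1] P0: store L4 := 59 | P0:M(59), P1:I | bus: BusRdX
[2] P0: load  L4 | P0:M(59), P1:I | bus: none
[3] P0: store L2 := 46 | P0:M(46), P1:I | bus: BusRdX
[4] P0: store L1 := 16 | P0:M(16), P1:I | bus: BusRdX
[5] P0: store L3 := 13 | P0:M(13), P1:I | bus: BusRdX
[6] P0: load  L4 | P0:M(59), P1:I | bus: none
[7] P0: load  L4 | P0:M(59), P1:I | bus: none
[8] P1: store L2 := 40 | P0:I, P1:M(40) | bus: BusRdX,Flush
[9] P0: store L2 := 31 | P0:M(31), P1:I | bus: BusRdX,Flush
[10] P1: store L4 := 33 | P0:I, P1:M(33) | bus: BusRdX,Flush
[11] P0: load  L4 | P0:S(33), P1:S(33) | bus: BusRd,Flush
[12] P1: load  L0 | P0:I, P1:S(40) | bus: BusRd
[13] P0: store L1 := 28 | P0:M(28), P1:I | bus: none
[14] P1: load  L4 | P0:S(33), P1:S(33) | bus: none
[15] P1: store L4 := 95 | P0:I, P1:M(95) | bus: BusRdX
[16] P0: load  L5 | P0:S(10), P1:I | bus: BusRd
[17] P0: load  L4 | P0:S(95), P1:S(95) | bus: BusRd,Flush
[18] P1: load  L3 | P0:S(13), P1:S(13) | bus: BusRd,Flush
[19] P1: store L0 := 51 | P0:I, P1:M(51) | bus: BusRdX
[20] P0: store L4 := 43 | P0:M(43), P1:I | bus: BusRdX
[21] P0: load  L4 | P0:M(43), P1:I | bus: none
[22] P1: load  L5 | P0:S(10), P1:S(10) | bus: BusRd
[23] P0: load  L4 | P0:M(43), P1:I | bus: none
[24] P1: store L4 := 48 | P0:I, P1:M(48) | bus: BusRdX,Flush

bus = BusRdX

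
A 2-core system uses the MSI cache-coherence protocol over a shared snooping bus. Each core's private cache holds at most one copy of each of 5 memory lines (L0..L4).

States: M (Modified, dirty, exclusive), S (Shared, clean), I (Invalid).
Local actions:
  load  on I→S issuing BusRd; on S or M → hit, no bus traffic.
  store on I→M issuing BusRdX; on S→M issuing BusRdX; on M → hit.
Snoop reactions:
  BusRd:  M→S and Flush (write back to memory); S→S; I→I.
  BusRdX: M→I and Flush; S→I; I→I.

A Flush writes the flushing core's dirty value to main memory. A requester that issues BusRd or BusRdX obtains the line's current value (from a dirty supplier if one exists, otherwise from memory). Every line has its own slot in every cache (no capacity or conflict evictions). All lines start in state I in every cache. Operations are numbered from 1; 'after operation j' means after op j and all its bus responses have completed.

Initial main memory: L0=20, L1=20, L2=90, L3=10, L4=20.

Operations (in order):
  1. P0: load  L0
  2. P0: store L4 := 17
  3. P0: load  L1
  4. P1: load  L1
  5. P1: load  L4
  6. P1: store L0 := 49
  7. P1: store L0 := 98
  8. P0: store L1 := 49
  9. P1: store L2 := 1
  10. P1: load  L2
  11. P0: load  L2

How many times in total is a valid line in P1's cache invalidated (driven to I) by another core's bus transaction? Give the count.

step 1: P0: load  L0  ⟶  SI  (L0)  txn=BusRd  M[L0]=20
step 2: P0: store L4 := 17  ⟶  MI  (L4)  txn=BusRdX  M[L4]=20
step 3: P0: load  L1  ⟶  SI  (L1)  txn=BusRd  M[L1]=20
step 4: P1: load  L1  ⟶  SS  (L1)  txn=BusRd  M[L1]=20
step 5: P1: load  L4  ⟶  SS  (L4)  txn=BusRd+Flush  M[L4]=17
step 6: P1: store L0 := 49  ⟶  IM  (L0)  txn=BusRdX  M[L0]=20
step 7: P1: store L0 := 98  ⟶  IM  (L0)  txn=∅  M[L0]=20
step 8: P0: store L1 := 49  ⟶  MI  (L1)  txn=BusRdX  M[L1]=20
step 9: P1: store L2 := 1  ⟶  IM  (L2)  txn=BusRdX  M[L2]=90
step 10: P1: load  L2  ⟶  IM  (L2)  txn=∅  M[L2]=90
step 11: P0: load  L2  ⟶  SS  (L2)  txn=BusRd+Flush  M[L2]=1

invalidations = 1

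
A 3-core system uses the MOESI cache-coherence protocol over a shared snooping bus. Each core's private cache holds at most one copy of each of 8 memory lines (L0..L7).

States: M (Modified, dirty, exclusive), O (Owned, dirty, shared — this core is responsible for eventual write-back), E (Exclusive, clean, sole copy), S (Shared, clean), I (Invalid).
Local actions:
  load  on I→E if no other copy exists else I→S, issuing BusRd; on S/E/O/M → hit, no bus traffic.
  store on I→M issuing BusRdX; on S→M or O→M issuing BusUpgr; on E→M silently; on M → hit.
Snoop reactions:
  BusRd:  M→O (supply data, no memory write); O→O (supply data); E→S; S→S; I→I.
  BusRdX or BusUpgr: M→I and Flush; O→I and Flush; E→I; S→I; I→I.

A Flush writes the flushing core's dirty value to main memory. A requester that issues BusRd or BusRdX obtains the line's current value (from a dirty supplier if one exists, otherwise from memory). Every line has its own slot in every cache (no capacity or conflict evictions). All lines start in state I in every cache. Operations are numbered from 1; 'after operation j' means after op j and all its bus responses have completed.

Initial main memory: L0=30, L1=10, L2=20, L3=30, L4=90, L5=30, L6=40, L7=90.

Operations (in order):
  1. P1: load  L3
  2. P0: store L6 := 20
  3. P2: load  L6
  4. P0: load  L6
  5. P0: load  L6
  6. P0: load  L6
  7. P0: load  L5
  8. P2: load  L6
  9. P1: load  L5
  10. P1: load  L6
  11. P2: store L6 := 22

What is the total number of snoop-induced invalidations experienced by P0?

invalidations = 1

  op1 P1: load  L3 → I/E/I on L3; bus BusRd; mem=30
  op2 P0: store L6 := 20 → M/I/I on L6; bus BusRdX; mem=40
  op3 P2: load  L6 → O/I/S on L6; bus BusRd; mem=40
  op4 P0: load  L6 → O/I/S on L6; bus (none); mem=40
  op5 P0: load  L6 → O/I/S on L6; bus (none); mem=40
  op6 P0: load  L6 → O/I/S on L6; bus (none); mem=40
  op7 P0: load  L5 → E/I/I on L5; bus BusRd; mem=30
  op8 P2: load  L6 → O/I/S on L6; bus (none); mem=40
  op9 P1: load  L5 → S/S/I on L5; bus BusRd; mem=30
  op10 P1: load  L6 → O/S/S on L6; bus BusRd; mem=40
  op11 P2: store L6 := 22 → I/I/M on L6; bus BusUpgr Flush; mem=20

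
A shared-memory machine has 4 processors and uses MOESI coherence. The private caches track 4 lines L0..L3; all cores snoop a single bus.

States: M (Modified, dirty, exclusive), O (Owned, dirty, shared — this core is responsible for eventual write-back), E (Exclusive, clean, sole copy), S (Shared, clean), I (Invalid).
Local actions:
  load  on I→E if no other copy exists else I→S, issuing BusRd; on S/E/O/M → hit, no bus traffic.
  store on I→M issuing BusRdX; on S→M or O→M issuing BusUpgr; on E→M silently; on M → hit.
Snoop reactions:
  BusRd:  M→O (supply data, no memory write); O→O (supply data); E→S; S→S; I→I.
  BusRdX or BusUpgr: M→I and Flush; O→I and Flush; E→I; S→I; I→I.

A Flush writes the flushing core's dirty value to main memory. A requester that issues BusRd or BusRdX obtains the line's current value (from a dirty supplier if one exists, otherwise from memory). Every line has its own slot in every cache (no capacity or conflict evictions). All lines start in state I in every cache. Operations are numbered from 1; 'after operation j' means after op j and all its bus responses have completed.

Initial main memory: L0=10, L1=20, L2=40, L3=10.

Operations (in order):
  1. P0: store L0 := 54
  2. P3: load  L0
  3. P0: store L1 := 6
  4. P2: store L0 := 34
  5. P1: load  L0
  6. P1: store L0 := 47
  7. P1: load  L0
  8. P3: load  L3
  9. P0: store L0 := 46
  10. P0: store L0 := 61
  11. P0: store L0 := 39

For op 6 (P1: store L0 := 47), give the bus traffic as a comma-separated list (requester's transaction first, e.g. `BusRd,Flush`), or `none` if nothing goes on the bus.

bus = BusUpgr,Flush

[1] P0: store L0 := 54 | P0:M(54), P1:I, P2:I, P3:I | bus: BusRdX
[2] P3: load  L0 | P0:O(54), P1:I, P2:I, P3:S(54) | bus: BusRd
[3] P0: store L1 := 6 | P0:M(6), P1:I, P2:I, P3:I | bus: BusRdX
[4] P2: store L0 := 34 | P0:I, P1:I, P2:M(34), P3:I | bus: BusRdX,Flush
[5] P1: load  L0 | P0:I, P1:S(34), P2:O(34), P3:I | bus: BusRd
[6] P1: store L0 := 47 | P0:I, P1:M(47), P2:I, P3:I | bus: BusUpgr,Flush
[7] P1: load  L0 | P0:I, P1:M(47), P2:I, P3:I | bus: none
[8] P3: load  L3 | P0:I, P1:I, P2:I, P3:E(10) | bus: BusRd
[9] P0: store L0 := 46 | P0:M(46), P1:I, P2:I, P3:I | bus: BusRdX,Flush
[10] P0: store L0 := 61 | P0:M(61), P1:I, P2:I, P3:I | bus: none
[11] P0: store L0 := 39 | P0:M(39), P1:I, P2:I, P3:I | bus: none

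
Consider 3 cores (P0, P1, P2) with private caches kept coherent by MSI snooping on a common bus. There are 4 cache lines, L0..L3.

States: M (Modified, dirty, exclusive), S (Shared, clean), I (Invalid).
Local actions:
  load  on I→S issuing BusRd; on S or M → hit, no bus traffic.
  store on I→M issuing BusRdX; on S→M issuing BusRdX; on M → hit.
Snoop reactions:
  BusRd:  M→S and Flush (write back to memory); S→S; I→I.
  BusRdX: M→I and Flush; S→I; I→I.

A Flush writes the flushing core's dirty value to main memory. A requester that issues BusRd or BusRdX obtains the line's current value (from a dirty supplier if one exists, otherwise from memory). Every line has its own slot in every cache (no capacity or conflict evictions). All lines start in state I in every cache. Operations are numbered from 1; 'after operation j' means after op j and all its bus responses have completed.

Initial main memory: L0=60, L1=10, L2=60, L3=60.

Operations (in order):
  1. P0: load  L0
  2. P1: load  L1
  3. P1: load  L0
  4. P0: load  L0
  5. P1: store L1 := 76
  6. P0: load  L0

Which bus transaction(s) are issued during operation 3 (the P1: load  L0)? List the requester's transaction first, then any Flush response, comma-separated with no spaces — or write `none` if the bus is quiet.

bus = BusRd

[1] P0: load  L0 | P0:S(60), P1:I, P2:I | bus: BusRd
[2] P1: load  L1 | P0:I, P1:S(10), P2:I | bus: BusRd
[3] P1: load  L0 | P0:S(60), P1:S(60), P2:I | bus: BusRd
[4] P0: load  L0 | P0:S(60), P1:S(60), P2:I | bus: none
[5] P1: store L1 := 76 | P0:I, P1:M(76), P2:I | bus: BusRdX
[6] P0: load  L0 | P0:S(60), P1:S(60), P2:I | bus: none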